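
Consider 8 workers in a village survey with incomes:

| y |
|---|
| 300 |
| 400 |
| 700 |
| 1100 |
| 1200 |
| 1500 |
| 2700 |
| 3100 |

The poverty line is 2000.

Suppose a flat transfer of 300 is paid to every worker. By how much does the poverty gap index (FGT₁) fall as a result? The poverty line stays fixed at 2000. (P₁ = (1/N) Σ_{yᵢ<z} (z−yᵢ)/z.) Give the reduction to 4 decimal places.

0.1125

Before: below the line — 300, 400, 700, 1100, 1200, 1500; poverty gap index (FGT₁) = 0.425000.
After the 300 transfer: below the line — 600, 700, 1000, 1400, 1500, 1800; poverty gap index (FGT₁) = 0.312500.
Reduction = 0.425000 − 0.312500 = 0.1125.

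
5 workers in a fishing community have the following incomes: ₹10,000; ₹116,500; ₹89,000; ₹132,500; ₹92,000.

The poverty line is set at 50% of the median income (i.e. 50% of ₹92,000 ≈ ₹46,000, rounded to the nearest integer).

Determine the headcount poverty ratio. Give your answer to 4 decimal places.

1 of the 5 workers have income below ₹46,000.
H = 1/5 = 0.2000.

0.2000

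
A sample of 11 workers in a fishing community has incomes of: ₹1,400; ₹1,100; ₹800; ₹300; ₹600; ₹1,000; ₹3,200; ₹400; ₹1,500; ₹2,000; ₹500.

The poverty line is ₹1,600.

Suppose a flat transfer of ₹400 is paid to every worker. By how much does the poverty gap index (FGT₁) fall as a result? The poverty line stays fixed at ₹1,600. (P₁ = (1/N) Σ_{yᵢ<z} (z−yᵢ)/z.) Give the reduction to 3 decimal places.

Before: below the line — ₹300, ₹400, ₹500, ₹600, ₹800, ₹1,000, ₹1,100, ₹1,400, ₹1,500; poverty gap index (FGT₁) = 0.38636.
After the ₹400 transfer: below the line — ₹700, ₹800, ₹900, ₹1,000, ₹1,200, ₹1,400, ₹1,500; poverty gap index (FGT₁) = 0.21023.
Reduction = 0.38636 − 0.21023 = 0.176.

0.176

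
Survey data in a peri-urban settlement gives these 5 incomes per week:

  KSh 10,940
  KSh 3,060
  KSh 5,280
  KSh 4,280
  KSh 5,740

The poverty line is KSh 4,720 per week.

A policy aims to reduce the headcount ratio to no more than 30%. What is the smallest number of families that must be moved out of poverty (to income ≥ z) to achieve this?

Currently q = 2 of N = 5 are below the line (H = 0.400).
A headcount ratio of at most 30% allows at most ⌊0.30 × 5⌋ = 1 poor families.
So at least 2 − 1 = 1 must be lifted.

1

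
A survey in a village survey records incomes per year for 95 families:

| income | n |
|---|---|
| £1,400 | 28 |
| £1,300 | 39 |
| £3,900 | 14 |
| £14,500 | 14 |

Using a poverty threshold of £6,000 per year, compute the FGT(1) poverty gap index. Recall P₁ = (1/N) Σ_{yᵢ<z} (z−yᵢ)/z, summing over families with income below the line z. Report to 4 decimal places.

0.5991

Incomes under z: 39×£1,300, 28×£1,400, 14×£3,900 (q = 81 of N = 95).
Shortfall ratios: (6000−1300)/6000 = 0.7833 (×39); (6000−1400)/6000 = 0.7667 (×28); (6000−3900)/6000 = 0.3500 (×14).
Sum of shortfalls = 56.916667; P₁ averages over all N: 56.916667 / 95 = 0.5991.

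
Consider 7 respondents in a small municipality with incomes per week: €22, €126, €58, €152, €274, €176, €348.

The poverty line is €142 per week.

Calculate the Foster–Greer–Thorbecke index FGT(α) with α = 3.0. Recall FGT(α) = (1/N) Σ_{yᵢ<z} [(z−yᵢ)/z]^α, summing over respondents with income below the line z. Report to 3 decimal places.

0.116

Incomes under z: €22, €58, €126 (q = 3 of N = 7).
Shortfall ratios: (142−22)/142 = 0.8451; (142−58)/142 = 0.5915; (142−126)/142 = 0.1127.
Raised to α = 3.0: 0.60350; 0.20700; 0.00143.
Sum = 0.811934; FGT(3.0) = 0.811934 / 7 = 0.116.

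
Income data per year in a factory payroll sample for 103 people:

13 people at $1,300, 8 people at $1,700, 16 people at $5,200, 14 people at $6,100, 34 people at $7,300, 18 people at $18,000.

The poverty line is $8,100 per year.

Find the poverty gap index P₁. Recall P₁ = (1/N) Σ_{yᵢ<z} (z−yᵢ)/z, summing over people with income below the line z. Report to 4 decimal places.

Below z: 13×$1,300, 8×$1,700, 16×$5,200, 14×$6,100, 34×$7,300 (q = 85 of N = 103).
Gap ratios (z−y)/z: (8100−1300)/8100 = 0.8395 (×13); (8100−1700)/8100 = 0.7901 (×8); (8100−5200)/8100 = 0.3580 (×16); (8100−6100)/8100 = 0.2469 (×14); (8100−7300)/8100 = 0.0988 (×34).
Sum of shortfalls = 29.777778; P₁ averages over all N: 29.777778 / 103 = 0.2891.

0.2891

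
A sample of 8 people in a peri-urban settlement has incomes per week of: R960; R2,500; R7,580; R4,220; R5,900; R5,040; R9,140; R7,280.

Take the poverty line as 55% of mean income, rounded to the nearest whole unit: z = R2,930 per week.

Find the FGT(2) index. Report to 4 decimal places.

0.0592

Poor units: R960, R2,500 (q = 2 of N = 8).
Shortfall ratios: (2930−960)/2930 = 0.6724; (2930−2500)/2930 = 0.1468.
Squared: 0.4521; 0.0215.
Sum = 0.473599; P₂ = 0.473599 / 8 = 0.0592.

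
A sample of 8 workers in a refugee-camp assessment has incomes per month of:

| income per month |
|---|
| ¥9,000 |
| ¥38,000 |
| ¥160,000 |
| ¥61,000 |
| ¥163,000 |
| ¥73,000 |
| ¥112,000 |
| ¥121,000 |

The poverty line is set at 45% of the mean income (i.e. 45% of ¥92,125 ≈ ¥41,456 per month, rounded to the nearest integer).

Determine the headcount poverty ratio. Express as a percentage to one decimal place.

25.0%

2 of the 8 workers have income below ¥41,456.
H = 2/8 = 25.0%.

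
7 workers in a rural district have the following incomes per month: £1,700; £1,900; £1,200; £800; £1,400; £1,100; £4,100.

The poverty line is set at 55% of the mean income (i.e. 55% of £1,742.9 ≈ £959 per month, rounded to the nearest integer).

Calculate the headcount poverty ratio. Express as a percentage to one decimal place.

1 of the 7 workers have income below £959.
H = 1/7 = 14.3%.

14.3%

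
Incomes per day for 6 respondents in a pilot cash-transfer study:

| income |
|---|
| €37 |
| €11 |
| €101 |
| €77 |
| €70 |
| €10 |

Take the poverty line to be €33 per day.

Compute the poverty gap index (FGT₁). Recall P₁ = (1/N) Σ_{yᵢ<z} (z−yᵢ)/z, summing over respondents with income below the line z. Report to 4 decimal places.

Incomes under z: €10, €11 (q = 2 of N = 6).
Normalized shortfalls: (33−10)/33 = 0.6970; (33−11)/33 = 0.6667.
Sum of shortfalls = 1.363636; P₁ averages over all N: 1.363636 / 6 = 0.2273.

0.2273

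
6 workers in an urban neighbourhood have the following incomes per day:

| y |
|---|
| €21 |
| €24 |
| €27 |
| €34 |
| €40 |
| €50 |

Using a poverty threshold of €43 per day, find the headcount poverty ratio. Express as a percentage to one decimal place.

5 of the 6 workers have income below €43.
H = 5/6 = 83.3%.

83.3%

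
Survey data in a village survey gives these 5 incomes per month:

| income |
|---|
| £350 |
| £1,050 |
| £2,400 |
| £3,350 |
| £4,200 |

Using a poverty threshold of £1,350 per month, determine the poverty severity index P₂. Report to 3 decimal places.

Below the line: £350, £1,050 (q = 2 of N = 5).
Normalized shortfalls: (1350−350)/1350 = 0.7407; (1350−1050)/1350 = 0.2222.
Squared: 0.5487; 0.0494.
Sum = 0.598080; P₂ = 0.598080 / 5 = 0.120.

0.120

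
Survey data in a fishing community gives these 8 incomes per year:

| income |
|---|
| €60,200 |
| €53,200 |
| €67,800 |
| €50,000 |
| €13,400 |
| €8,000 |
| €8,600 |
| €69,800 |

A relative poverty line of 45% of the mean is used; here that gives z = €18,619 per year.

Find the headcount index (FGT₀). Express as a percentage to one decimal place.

37.5%

3 of the 8 respondents have income below €18,619.
H = 3/8 = 37.5%.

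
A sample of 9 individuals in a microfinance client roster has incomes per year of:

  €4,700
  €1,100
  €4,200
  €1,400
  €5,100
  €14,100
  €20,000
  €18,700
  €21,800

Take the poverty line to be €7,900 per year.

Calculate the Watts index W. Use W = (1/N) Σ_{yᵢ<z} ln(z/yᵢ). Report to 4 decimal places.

Poor units: €1,100, €1,400, €4,200, €4,700, €5,100 (q = 5 of N = 9).
Log gaps: ln(7900/1100) = 1.9716; ln(7900/1400) = 1.7304; ln(7900/4200) = 0.6318; ln(7900/4700) = 0.5193; ln(7900/5100) = 0.4376.
W = 5.290644 / 9 = 0.5878.

0.5878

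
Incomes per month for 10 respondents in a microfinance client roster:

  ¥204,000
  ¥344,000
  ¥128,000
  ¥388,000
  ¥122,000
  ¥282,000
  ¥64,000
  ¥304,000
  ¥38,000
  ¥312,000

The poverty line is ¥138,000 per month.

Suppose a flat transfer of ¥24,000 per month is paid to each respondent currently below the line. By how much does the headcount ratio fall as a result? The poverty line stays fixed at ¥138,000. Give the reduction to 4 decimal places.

Before: below the line — ¥38,000, ¥64,000, ¥122,000, ¥128,000; headcount ratio = 0.400000.
After the ¥24,000 transfer: below the line — ¥62,000, ¥88,000; headcount ratio = 0.200000.
Reduction = 0.400000 − 0.200000 = 0.2000.

0.2000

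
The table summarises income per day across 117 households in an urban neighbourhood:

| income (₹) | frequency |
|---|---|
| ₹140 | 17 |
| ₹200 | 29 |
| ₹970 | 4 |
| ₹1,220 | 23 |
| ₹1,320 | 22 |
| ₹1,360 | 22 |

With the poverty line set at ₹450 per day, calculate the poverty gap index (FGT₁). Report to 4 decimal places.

Incomes under z: 17×₹140, 29×₹200 (q = 46 of N = 117).
Normalized shortfalls: (450−140)/450 = 0.6889 (×17); (450−200)/450 = 0.5556 (×29).
Sum of shortfalls = 27.822222; P₁ averages over all N: 27.822222 / 117 = 0.2378.

0.2378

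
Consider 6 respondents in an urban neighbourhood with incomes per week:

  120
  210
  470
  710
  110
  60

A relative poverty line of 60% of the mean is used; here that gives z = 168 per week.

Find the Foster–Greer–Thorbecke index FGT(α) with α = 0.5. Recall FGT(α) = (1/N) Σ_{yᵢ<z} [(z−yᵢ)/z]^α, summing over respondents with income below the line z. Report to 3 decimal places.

Below z: 60, 110, 120 (q = 3 of N = 6).
Shortfall ratios: (168−60)/168 = 0.6429; (168−110)/168 = 0.3452; (168−120)/168 = 0.2857.
Raised to α = 0.5: 0.80178; 0.58757; 0.53452.
Sum = 1.923876; FGT(0.5) = 1.923876 / 6 = 0.321.

0.321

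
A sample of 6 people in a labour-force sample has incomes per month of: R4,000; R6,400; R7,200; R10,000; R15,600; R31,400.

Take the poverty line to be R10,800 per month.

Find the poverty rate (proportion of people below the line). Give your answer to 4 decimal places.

0.6667

4 of the 6 people have income below R10,800.
H = 4/6 = 0.6667.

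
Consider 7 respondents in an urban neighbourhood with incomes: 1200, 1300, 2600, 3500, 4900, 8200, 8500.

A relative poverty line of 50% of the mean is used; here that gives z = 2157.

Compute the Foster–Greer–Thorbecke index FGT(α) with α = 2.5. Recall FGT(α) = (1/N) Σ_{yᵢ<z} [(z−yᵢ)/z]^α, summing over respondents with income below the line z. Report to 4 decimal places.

Poor units: 1200, 1300 (q = 2 of N = 7).
Gap ratios (z−y)/z: (2157−1200)/2157 = 0.4437; (2157−1300)/2157 = 0.3973.
Raised to α = 2.5: 0.13112; 0.09950.
Sum = 0.230616; FGT(2.5) = 0.230616 / 7 = 0.0329.

0.0329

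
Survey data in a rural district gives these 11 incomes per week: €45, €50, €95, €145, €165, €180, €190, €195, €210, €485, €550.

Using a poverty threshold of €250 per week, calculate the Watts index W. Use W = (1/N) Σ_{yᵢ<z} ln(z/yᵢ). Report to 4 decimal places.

Below the line: €45, €50, €95, €145, €165, €180, €190, €195, €210 (q = 9 of N = 11).
Log shortfalls: ln(250/45) = 1.7148; ln(250/50) = 1.6094; ln(250/95) = 0.9676; ln(250/145) = 0.5447; ln(250/165) = 0.4155; ln(250/180) = 0.3285; ln(250/190) = 0.2744; ln(250/195) = 0.2485; ln(250/210) = 0.1744.
W = 6.277819 / 11 = 0.5707.

0.5707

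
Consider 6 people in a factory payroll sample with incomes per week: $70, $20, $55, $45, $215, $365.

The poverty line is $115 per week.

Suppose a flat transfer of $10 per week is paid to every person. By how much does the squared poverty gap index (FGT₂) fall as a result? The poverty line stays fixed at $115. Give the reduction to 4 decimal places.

Before: below the line — $20, $45, $55, $70; squared poverty gap index (FGT₂) = 0.246377.
After the $10 transfer: below the line — $30, $55, $65, $80; squared poverty gap index (FGT₂) = 0.183365.
Reduction = 0.246377 − 0.183365 = 0.0630.

0.0630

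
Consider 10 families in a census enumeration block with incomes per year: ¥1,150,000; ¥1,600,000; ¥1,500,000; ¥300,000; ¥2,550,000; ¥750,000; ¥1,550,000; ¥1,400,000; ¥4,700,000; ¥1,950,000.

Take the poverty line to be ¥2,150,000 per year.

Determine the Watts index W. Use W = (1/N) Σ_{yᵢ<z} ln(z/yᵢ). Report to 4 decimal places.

Poor units: ¥300,000, ¥750,000, ¥1,150,000, ¥1,400,000, ¥1,500,000, ¥1,550,000, ¥1,600,000, ¥1,950,000 (q = 8 of N = 10).
Log shortfalls: ln(2150000/300000) = 1.9694; ln(2150000/750000) = 1.0531; ln(2150000/1150000) = 0.6257; ln(2150000/1400000) = 0.4290; ln(2150000/1500000) = 0.3600; ln(2150000/1550000) = 0.3272; ln(2150000/1600000) = 0.2955; ln(2150000/1950000) = 0.0976.
W = 5.157610 / 10 = 0.5158.

0.5158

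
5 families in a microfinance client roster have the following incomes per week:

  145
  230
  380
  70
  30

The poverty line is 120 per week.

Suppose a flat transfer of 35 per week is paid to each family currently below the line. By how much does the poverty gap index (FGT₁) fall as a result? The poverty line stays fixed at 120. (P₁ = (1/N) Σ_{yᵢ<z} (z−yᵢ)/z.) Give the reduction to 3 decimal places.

Before: below the line — 30, 70; poverty gap index (FGT₁) = 0.23333.
After the 35 transfer: below the line — 65, 105; poverty gap index (FGT₁) = 0.11667.
Reduction = 0.23333 − 0.11667 = 0.117.

0.117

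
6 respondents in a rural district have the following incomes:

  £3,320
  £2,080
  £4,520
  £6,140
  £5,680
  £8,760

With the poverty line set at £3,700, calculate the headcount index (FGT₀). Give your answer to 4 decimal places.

0.3333

2 of the 6 respondents have income below £3,700.
H = 2/6 = 0.3333.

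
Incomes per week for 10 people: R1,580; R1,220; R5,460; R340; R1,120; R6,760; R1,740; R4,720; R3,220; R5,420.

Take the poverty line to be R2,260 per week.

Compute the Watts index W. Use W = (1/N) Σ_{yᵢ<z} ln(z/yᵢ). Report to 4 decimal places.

0.3832

Incomes under z: R340, R1,120, R1,220, R1,580, R1,740 (q = 5 of N = 10).
Log gaps: ln(2260/340) = 1.8942; ln(2260/1120) = 0.7020; ln(2260/1220) = 0.6165; ln(2260/1580) = 0.3579; ln(2260/1740) = 0.2615.
W = 3.832144 / 10 = 0.3832.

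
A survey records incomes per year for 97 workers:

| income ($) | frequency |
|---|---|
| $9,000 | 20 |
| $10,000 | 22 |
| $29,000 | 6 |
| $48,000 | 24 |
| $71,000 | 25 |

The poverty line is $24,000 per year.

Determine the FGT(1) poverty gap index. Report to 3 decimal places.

0.261

Below the line: 20×$9,000, 22×$10,000 (q = 42 of N = 97).
Gap ratios (z−y)/z: (24000−9000)/24000 = 0.6250 (×20); (24000−10000)/24000 = 0.5833 (×22).
Sum of shortfalls = 25.333333; P₁ averages over all N: 25.333333 / 97 = 0.261.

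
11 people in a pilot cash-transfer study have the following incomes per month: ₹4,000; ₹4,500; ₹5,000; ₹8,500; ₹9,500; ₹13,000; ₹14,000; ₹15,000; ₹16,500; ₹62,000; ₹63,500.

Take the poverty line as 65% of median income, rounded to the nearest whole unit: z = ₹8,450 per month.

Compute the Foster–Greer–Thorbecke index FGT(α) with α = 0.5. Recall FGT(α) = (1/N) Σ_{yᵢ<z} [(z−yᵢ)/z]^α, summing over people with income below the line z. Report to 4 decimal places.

0.1862

Incomes under z: ₹4,000, ₹4,500, ₹5,000 (q = 3 of N = 11).
Relative gaps: (8450−4000)/8450 = 0.5266; (8450−4500)/8450 = 0.4675; (8450−5000)/8450 = 0.4083.
Raised to α = 0.5: 0.72569; 0.68371; 0.63897.
Sum = 2.048369; FGT(0.5) = 2.048369 / 11 = 0.1862.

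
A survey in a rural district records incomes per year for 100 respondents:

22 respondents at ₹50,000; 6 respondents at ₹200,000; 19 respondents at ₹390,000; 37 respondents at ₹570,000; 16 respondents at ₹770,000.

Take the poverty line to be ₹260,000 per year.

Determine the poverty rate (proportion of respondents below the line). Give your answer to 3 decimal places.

0.280

28 of the 100 respondents have income below ₹260,000.
H = 28/100 = 0.280.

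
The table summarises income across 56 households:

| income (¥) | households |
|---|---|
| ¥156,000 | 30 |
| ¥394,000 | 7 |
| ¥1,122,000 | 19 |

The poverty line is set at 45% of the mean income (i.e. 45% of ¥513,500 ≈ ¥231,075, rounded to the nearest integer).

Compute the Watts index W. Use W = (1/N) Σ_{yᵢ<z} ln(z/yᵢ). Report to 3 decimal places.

Below z: 30×¥156,000 (q = 30 of N = 56).
Log gaps: ln(231075/156000) = 0.3929 (×30).
W = 11.786590 / 56 = 0.210.

0.210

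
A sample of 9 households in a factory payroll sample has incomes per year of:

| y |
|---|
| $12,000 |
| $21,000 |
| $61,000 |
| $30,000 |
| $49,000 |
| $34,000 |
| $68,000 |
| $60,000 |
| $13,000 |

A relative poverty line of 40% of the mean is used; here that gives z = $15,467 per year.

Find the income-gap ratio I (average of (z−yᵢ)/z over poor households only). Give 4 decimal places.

Below the line: $12,000, $13,000 (q = 2 of N = 9).
Shortfall ratios (z−y)/z: 0.2242, 0.1595; sum = 0.383656.
I averages over the q = 2 poor units only: 0.383656 / 2 = 0.1918.

0.1918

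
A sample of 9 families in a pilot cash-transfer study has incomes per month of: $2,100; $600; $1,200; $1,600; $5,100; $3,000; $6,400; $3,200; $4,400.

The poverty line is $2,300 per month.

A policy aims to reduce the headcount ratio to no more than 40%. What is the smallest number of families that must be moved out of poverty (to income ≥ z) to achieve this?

Currently q = 4 of N = 9 are below the line (H = 0.444).
A headcount ratio of at most 40% allows at most ⌊0.40 × 9⌋ = 3 poor families.
So at least 4 − 3 = 1 must be lifted.

1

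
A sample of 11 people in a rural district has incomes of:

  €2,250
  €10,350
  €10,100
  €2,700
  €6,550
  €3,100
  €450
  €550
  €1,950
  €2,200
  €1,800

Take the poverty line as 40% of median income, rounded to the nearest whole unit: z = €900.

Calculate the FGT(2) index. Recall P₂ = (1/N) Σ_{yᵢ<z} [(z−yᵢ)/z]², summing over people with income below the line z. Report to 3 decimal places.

0.036

Below the line: €450, €550 (q = 2 of N = 11).
Relative gaps: (900−450)/900 = 0.5000; (900−550)/900 = 0.3889.
Squared: 0.2500; 0.1512.
Sum = 0.401235; P₂ = 0.401235 / 11 = 0.036.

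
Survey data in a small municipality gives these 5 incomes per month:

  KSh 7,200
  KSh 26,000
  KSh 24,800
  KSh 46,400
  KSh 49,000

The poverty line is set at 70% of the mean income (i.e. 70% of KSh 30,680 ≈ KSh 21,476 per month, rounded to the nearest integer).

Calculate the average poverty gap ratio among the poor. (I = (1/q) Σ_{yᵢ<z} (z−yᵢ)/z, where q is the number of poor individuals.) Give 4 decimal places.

0.6647

Below z: KSh 7,200 (q = 1 of N = 5).
Shortfall ratios (z−y)/z: 0.6647; sum = 0.664742.
The income-gap ratio divides by q (the poor only): 0.664742 / 1 = 0.6647.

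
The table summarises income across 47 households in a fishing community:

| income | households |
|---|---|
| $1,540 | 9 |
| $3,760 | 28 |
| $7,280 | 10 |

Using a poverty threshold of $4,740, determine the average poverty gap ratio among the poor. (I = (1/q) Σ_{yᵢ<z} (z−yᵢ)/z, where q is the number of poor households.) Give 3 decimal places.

Below the line: 9×$1,540, 28×$3,760 (q = 37 of N = 47).
Relative gaps: 0.6751 (×9), 0.2068 (×28); sum = 11.864979.
The income-gap ratio divides by q (the poor only): 11.864979 / 37 = 0.321.

0.321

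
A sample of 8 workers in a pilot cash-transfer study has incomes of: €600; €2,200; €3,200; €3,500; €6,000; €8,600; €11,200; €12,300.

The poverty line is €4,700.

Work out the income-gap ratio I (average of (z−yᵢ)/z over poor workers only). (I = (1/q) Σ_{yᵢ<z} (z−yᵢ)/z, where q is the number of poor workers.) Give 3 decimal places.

0.495

Below the line: €600, €2,200, €3,200, €3,500 (q = 4 of N = 8).
Relative gaps: 0.8723, 0.5319, 0.3191, 0.2553; sum = 1.978723.
The income-gap ratio divides by q (the poor only): 1.978723 / 4 = 0.495.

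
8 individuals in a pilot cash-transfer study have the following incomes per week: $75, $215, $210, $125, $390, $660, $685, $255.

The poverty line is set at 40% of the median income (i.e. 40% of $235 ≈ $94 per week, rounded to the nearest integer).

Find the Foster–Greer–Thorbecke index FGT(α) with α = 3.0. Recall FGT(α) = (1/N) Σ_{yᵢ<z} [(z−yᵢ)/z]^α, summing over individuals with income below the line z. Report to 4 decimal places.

0.0010

Incomes under z: $75 (q = 1 of N = 8).
Gap ratios (z−y)/z: (94−75)/94 = 0.2021.
Raised to α = 3.0: 0.00826.
Sum = 0.008258; FGT(3.0) = 0.008258 / 8 = 0.0010.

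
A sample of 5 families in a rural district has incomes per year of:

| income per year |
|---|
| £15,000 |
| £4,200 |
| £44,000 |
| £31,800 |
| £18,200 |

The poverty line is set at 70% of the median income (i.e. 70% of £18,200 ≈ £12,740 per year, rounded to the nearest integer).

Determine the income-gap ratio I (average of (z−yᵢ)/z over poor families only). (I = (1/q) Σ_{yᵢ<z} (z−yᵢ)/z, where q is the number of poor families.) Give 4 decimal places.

Incomes under z: £4,200 (q = 1 of N = 5).
Shortfall ratios (z−y)/z: 0.6703; sum = 0.670330.
I averages over the q = 1 poor units only: 0.670330 / 1 = 0.6703.

0.6703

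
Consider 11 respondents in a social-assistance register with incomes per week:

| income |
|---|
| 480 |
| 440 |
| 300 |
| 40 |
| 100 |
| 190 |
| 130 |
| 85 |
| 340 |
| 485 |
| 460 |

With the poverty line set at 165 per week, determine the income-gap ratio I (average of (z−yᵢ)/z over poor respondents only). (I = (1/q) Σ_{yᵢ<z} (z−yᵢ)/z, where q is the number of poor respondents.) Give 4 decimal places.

0.4621

Incomes under z: 40, 85, 100, 130 (q = 4 of N = 11).
Relative gaps: 0.7576, 0.4848, 0.3939, 0.2121; sum = 1.848485.
The income-gap ratio divides by q (the poor only): 1.848485 / 4 = 0.4621.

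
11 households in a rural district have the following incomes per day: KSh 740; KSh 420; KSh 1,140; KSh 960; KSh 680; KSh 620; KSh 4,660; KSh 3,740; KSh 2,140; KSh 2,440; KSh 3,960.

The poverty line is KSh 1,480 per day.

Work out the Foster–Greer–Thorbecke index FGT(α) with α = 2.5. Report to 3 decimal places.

0.107

Below the line: KSh 420, KSh 620, KSh 680, KSh 740, KSh 960, KSh 1,140 (q = 6 of N = 11).
Gap ratios (z−y)/z: (1480−420)/1480 = 0.7162; (1480−620)/1480 = 0.5811; (1480−680)/1480 = 0.5405; (1480−740)/1480 = 0.5000; (1480−960)/1480 = 0.3514; (1480−1140)/1480 = 0.2297.
Raised to α = 2.5: 0.43412; 0.25739; 0.21482; 0.17678; 0.07317; 0.02530.
Sum = 1.181574; FGT(2.5) = 1.181574 / 11 = 0.107.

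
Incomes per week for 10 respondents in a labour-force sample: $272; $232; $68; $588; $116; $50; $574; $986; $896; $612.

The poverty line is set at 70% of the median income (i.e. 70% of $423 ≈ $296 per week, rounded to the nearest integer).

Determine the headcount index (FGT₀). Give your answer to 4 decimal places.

5 of the 10 respondents have income below $296.
H = 5/10 = 0.5000.

0.5000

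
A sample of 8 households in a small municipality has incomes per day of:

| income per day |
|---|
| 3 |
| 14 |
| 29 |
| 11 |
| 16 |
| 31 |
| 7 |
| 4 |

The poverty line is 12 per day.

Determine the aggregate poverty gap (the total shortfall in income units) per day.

23

Incomes under z: 3, 4, 7, 11 (q = 4 of N = 8).
Individual gaps: 12−3 = 9; 12−4 = 8; 12−7 = 5; 12−11 = 1.
Aggregate gap = 23.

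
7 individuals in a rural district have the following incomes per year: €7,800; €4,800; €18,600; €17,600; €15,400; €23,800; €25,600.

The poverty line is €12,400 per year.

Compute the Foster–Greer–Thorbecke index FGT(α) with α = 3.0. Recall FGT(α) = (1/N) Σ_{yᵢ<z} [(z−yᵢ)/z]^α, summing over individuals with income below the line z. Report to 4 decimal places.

Below the line: €4,800, €7,800 (q = 2 of N = 7).
Relative gaps: (12400−4800)/12400 = 0.6129; (12400−7800)/12400 = 0.3710.
Raised to α = 3.0: 0.23024; 0.05105.
Sum = 0.281289; FGT(3.0) = 0.281289 / 7 = 0.0402.

0.0402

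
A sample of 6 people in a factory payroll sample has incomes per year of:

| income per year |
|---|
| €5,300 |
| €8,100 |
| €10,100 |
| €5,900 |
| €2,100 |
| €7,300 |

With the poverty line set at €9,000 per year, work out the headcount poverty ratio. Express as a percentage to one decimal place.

5 of the 6 people have income below €9,000.
H = 5/6 = 83.3%.

83.3%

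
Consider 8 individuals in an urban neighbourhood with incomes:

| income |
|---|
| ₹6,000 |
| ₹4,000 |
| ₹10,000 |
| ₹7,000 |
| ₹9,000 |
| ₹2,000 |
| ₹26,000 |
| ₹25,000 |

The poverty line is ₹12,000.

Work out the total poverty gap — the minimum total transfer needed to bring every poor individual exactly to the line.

Poor units: ₹2,000, ₹4,000, ₹6,000, ₹7,000, ₹9,000, ₹10,000 (q = 6 of N = 8).
Individual gaps: 12000−2000 = 10000; 12000−4000 = 8000; 12000−6000 = 6000; 12000−7000 = 5000; 12000−9000 = 3000; 12000−10000 = 2000.
Aggregate gap = ₹34,000.

₹34,000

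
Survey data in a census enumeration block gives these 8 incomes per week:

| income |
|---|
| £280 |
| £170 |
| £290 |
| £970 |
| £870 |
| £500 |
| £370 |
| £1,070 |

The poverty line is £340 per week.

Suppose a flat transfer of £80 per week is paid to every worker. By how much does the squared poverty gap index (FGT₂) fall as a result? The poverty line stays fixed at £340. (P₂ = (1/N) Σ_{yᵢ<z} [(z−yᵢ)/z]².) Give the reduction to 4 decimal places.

0.0291

Before: below the line — £170, £280, £290; squared poverty gap index (FGT₂) = 0.037846.
After the £80 transfer: below the line — £250; squared poverty gap index (FGT₂) = 0.008759.
Reduction = 0.037846 − 0.008759 = 0.0291.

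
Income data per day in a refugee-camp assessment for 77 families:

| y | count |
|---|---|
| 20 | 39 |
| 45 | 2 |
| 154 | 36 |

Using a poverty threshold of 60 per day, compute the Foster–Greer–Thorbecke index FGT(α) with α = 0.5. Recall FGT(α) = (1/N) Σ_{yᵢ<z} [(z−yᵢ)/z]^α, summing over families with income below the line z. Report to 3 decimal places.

0.427

Below the line: 39×20, 2×45 (q = 41 of N = 77).
Shortfall ratios: (60−20)/60 = 0.6667 (×39); (60−45)/60 = 0.2500 (×2).
Raised to α = 0.5: 0.81650 (×39); 0.50000 (×2).
Sum = 32.843367; FGT(0.5) = 32.843367 / 77 = 0.427.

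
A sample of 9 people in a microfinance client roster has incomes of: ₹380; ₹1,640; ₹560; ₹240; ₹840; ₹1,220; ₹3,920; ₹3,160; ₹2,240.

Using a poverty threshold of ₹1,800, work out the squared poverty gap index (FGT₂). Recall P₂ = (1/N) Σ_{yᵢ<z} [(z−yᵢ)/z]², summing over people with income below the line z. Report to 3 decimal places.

0.249

Below the line: ₹240, ₹380, ₹560, ₹840, ₹1,220, ₹1,640 (q = 6 of N = 9).
Shortfall ratios: (1800−240)/1800 = 0.8667; (1800−380)/1800 = 0.7889; (1800−560)/1800 = 0.6889; (1800−840)/1800 = 0.5333; (1800−1220)/1800 = 0.3222; (1800−1640)/1800 = 0.0889.
Squared: 0.7511; 0.6223; 0.4746; 0.2844; 0.1038; 0.0079.
Sum = 2.244198; P₂ = 2.244198 / 9 = 0.249.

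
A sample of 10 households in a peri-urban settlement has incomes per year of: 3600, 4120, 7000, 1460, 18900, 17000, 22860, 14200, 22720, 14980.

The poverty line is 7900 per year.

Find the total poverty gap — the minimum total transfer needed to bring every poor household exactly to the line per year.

Poor units: 1460, 3600, 4120, 7000 (q = 4 of N = 10).
Individual gaps: 7900−1460 = 6440; 7900−3600 = 4300; 7900−4120 = 3780; 7900−7000 = 900.
Aggregate gap = 15420.

15420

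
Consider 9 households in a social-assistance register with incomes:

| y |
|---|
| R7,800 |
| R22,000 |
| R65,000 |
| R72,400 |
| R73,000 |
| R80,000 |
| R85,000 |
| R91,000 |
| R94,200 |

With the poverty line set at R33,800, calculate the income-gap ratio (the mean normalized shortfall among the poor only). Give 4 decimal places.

0.5592

Below the line: R7,800, R22,000 (q = 2 of N = 9).
Relative gaps: 0.7692, 0.3491; sum = 1.118343.
The income-gap ratio divides by q (the poor only): 1.118343 / 2 = 0.5592.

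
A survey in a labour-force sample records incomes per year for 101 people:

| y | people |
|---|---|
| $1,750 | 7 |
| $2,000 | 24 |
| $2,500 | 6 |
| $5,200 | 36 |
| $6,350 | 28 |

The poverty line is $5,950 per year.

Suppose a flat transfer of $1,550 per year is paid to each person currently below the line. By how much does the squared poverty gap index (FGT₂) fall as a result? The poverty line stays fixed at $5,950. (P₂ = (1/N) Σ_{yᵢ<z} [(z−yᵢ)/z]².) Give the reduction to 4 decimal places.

0.1064

Before: below the line — 7×$1,750, 24×$2,000, 6×$2,500, 36×$5,200; squared poverty gap index (FGT₂) = 0.164894.
After the $1,550 transfer: below the line — 7×$3,300, 24×$3,550, 6×$4,050; squared poverty gap index (FGT₂) = 0.058467.
Reduction = 0.164894 − 0.058467 = 0.1064.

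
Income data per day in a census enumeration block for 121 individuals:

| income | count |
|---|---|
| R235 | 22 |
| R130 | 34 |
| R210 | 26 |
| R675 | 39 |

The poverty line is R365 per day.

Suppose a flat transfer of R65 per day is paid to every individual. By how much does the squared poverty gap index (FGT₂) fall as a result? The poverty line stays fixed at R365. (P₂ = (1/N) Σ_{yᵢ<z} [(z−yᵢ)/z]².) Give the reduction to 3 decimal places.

0.099

Before: below the line — 34×R130, 26×R210, 22×R235; squared poverty gap index (FGT₂) = 0.17829.
After the R65 transfer: below the line — 34×R195, 26×R275, 22×R300; squared poverty gap index (FGT₂) = 0.07978.
Reduction = 0.17829 − 0.07978 = 0.099.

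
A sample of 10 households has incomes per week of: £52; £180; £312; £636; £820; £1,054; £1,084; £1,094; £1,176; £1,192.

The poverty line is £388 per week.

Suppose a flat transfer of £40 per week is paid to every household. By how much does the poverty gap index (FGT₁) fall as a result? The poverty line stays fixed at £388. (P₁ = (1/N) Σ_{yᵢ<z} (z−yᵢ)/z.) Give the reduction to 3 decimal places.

0.031

Before: below the line — £52, £180, £312; poverty gap index (FGT₁) = 0.15979.
After the £40 transfer: below the line — £92, £220, £352; poverty gap index (FGT₁) = 0.12887.
Reduction = 0.15979 − 0.12887 = 0.031.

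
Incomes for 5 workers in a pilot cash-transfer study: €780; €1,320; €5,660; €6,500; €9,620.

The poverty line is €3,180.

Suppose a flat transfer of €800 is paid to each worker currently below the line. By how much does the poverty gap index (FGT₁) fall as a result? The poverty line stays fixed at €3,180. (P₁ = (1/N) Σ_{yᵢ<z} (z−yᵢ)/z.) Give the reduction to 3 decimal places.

0.101

Before: below the line — €780, €1,320; poverty gap index (FGT₁) = 0.26792.
After the €800 transfer: below the line — €1,580, €2,120; poverty gap index (FGT₁) = 0.16730.
Reduction = 0.26792 − 0.16730 = 0.101.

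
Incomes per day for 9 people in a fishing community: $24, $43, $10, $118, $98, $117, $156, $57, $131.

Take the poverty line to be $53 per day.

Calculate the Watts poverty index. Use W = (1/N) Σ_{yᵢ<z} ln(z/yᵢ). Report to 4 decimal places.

0.2966

Incomes under z: $10, $24, $43 (q = 3 of N = 9).
ln(z/y) terms: ln(53/10) = 1.6677; ln(53/24) = 0.7922; ln(53/43) = 0.2091.
W = 2.669037 / 9 = 0.2966.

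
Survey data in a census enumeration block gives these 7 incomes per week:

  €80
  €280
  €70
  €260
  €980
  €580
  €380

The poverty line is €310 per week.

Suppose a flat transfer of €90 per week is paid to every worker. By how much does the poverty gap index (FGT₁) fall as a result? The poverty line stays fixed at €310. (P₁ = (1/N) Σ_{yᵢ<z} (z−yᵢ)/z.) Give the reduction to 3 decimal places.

0.120

Before: below the line — €70, €80, €260, €280; poverty gap index (FGT₁) = 0.25346.
After the €90 transfer: below the line — €160, €170; poverty gap index (FGT₁) = 0.13364.
Reduction = 0.25346 − 0.13364 = 0.120.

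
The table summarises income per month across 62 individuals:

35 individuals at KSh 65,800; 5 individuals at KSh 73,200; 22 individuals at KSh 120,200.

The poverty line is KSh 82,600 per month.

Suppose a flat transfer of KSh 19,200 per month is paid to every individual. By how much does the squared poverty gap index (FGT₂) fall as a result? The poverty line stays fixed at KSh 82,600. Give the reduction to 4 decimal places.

0.0244

Before: below the line — 35×KSh 65,800, 5×KSh 73,200; squared poverty gap index (FGT₂) = 0.024397.
After the KSh 19,200 transfer: below the line — none; squared poverty gap index (FGT₂) = 0.000000.
Reduction = 0.024397 − 0.000000 = 0.0244.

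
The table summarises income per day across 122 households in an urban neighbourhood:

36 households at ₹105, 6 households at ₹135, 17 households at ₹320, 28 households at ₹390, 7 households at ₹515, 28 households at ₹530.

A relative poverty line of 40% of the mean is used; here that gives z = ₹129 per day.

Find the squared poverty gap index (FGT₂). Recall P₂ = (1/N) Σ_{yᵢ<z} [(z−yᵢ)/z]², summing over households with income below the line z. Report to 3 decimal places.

Below z: 36×₹105 (q = 36 of N = 122).
Normalized shortfalls: (129−105)/129 = 0.1860 (×36).
Squared: 0.0346 (×36).
Sum = 1.246079; P₂ = 1.246079 / 122 = 0.010.

0.010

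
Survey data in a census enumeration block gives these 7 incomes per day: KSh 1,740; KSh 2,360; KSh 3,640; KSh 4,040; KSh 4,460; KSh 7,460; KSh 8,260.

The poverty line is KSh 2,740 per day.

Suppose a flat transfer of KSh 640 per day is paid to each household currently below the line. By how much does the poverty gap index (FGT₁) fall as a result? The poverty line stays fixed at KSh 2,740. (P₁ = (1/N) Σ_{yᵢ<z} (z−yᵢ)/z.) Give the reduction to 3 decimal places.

Before: below the line — KSh 1,740, KSh 2,360; poverty gap index (FGT₁) = 0.07195.
After the KSh 640 transfer: below the line — KSh 2,380; poverty gap index (FGT₁) = 0.01877.
Reduction = 0.07195 − 0.01877 = 0.053.

0.053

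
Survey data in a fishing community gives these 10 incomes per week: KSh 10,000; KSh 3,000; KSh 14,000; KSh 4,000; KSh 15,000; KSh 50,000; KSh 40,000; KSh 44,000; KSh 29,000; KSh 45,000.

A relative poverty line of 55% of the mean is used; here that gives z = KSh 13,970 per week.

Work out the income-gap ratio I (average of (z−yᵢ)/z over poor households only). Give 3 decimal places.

Below the line: KSh 3,000, KSh 4,000, KSh 10,000 (q = 3 of N = 10).
Shortfall ratios (z−y)/z: 0.7853, 0.7137, 0.2842; sum = 1.783107.
The income-gap ratio divides by q (the poor only): 1.783107 / 3 = 0.594.

0.594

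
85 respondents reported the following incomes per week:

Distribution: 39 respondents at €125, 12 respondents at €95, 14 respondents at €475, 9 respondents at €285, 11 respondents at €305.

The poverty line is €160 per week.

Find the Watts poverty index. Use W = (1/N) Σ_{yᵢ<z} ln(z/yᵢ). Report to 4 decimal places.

Below the line: 12×€95, 39×€125 (q = 51 of N = 85).
Log shortfalls: ln(160/95) = 0.5213 (×12); ln(160/125) = 0.2469 (×39).
W = 15.883106 / 85 = 0.1869.

0.1869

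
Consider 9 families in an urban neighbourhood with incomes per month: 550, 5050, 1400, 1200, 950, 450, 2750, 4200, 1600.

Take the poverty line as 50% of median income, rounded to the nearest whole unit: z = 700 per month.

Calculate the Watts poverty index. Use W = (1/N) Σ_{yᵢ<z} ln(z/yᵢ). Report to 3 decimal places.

0.076

Incomes under z: 450, 550 (q = 2 of N = 9).
Log gaps: ln(700/450) = 0.4418; ln(700/550) = 0.2412.
W = 0.682995 / 9 = 0.076.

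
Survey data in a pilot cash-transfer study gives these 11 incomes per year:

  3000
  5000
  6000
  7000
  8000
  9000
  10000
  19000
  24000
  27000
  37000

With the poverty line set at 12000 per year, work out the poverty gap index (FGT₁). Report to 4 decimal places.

0.2727

Incomes under z: 3000, 5000, 6000, 7000, 8000, 9000, 10000 (q = 7 of N = 11).
Relative gaps: (12000−3000)/12000 = 0.7500; (12000−5000)/12000 = 0.5833; (12000−6000)/12000 = 0.5000; (12000−7000)/12000 = 0.4167; (12000−8000)/12000 = 0.3333; (12000−9000)/12000 = 0.2500; (12000−10000)/12000 = 0.1667.
Sum of shortfalls = 3.000000; P₁ averages over all N: 3.000000 / 11 = 0.2727.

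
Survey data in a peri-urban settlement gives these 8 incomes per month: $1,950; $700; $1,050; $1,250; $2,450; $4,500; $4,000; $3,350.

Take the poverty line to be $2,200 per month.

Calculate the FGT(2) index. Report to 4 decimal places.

Below z: $700, $1,050, $1,250, $1,950 (q = 4 of N = 8).
Shortfall ratios: (2200−700)/2200 = 0.6818; (2200−1050)/2200 = 0.5227; (2200−1250)/2200 = 0.4318; (2200−1950)/2200 = 0.1136.
Squared: 0.4649; 0.2732; 0.1865; 0.0129.
Sum = 0.937500; P₂ = 0.937500 / 8 = 0.1172.

0.1172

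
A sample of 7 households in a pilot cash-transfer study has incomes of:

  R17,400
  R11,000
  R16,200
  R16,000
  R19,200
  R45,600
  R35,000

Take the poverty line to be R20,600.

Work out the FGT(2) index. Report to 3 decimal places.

Incomes under z: R11,000, R16,000, R16,200, R17,400, R19,200 (q = 5 of N = 7).
Shortfall ratios: (20600−11000)/20600 = 0.4660; (20600−16000)/20600 = 0.2233; (20600−16200)/20600 = 0.2136; (20600−17400)/20600 = 0.1553; (20600−19200)/20600 = 0.0680.
Squared: 0.2172; 0.0499; 0.0456; 0.0241; 0.0046.
Sum = 0.341408; P₂ = 0.341408 / 7 = 0.049.

0.049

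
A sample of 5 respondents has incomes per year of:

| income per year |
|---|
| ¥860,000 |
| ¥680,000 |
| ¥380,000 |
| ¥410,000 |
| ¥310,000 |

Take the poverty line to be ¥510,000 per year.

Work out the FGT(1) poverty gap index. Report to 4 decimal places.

0.1686

Below z: ¥310,000, ¥380,000, ¥410,000 (q = 3 of N = 5).
Gap ratios (z−y)/z: (510000−310000)/510000 = 0.3922; (510000−380000)/510000 = 0.2549; (510000−410000)/510000 = 0.1961.
Sum of shortfalls = 0.843137; P₁ averages over all N: 0.843137 / 5 = 0.1686.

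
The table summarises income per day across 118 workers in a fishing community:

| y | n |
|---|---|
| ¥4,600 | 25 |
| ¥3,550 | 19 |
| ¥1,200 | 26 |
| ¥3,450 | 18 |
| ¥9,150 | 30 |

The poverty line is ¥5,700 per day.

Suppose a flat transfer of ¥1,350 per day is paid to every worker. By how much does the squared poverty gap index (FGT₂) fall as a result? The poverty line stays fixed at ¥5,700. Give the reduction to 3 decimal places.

Before: below the line — 26×¥1,200, 18×¥3,450, 19×¥3,550, 25×¥4,600; squared poverty gap index (FGT₂) = 0.19190.
After the ¥1,350 transfer: below the line — 26×¥2,550, 18×¥4,800, 19×¥4,900; squared poverty gap index (FGT₂) = 0.07427.
Reduction = 0.19190 − 0.07427 = 0.118.

0.118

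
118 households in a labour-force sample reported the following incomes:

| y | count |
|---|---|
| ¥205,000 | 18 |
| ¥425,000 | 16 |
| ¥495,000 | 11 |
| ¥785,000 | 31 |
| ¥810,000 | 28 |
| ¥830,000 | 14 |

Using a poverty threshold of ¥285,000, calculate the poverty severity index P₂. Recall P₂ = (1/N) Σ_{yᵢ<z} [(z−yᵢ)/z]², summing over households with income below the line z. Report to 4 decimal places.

0.0120

Poor units: 18×¥205,000 (q = 18 of N = 118).
Shortfall ratios: (285000−205000)/285000 = 0.2807 (×18).
Squared: 0.0788 (×18).
Sum = 1.418283; P₂ = 1.418283 / 118 = 0.0120.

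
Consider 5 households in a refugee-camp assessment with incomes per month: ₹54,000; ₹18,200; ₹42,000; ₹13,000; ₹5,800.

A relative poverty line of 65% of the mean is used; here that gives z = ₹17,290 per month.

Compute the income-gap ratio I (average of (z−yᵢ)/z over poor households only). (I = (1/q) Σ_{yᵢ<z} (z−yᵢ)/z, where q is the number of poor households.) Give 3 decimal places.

0.456

Incomes under z: ₹5,800, ₹13,000 (q = 2 of N = 5).
Shortfall ratios (z−y)/z: 0.6645, 0.2481; sum = 0.912666.
I averages over the q = 2 poor units only: 0.912666 / 2 = 0.456.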